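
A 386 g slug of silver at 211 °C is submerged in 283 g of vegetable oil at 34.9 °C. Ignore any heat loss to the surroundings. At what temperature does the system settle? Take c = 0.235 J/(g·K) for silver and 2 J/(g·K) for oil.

Taking heat into each body as positive, Σ m c ΔT = 0:
386·0.235·(T − 211) + 283·2·(T − 34.9) = 0
90.71(T − 211) + 566(T − 34.9) = 0
(90.71 + 566) T = 90.71·211 + 566·34.9
T = 38893/656.71 ≈ 59.22 °C

T_f ≈ 59.2 °C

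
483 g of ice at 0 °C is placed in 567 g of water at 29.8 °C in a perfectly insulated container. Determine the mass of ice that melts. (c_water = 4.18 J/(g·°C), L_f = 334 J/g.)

Cooling the water to 0 °C releases 567·4.18·29.8 = 70628 J.
Fully melting the ice requires m_ice L_f = 483·334 = 161322 J.
Since 70628 < 161322 J, not all the ice melts; equilibrium is at 0 °C.
m_melted·334 = 70628  ⇒  m_melted ≈ 211.5 g.

m_melted ≈ 211 g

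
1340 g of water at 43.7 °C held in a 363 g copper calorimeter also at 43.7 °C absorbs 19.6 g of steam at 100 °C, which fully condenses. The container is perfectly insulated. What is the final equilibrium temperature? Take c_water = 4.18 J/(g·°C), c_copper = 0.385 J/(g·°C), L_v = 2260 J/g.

T_f ≈ 52.1 °C

Heat gained plus heat lost sum to zero:
steam→water at 100 °C releases m L_v = 19.6×2260 = 44296
  condensate cools 100→T: 19.6×4.18×(T − 100) = 81.93(T − 100)
  water warms: 1340×4.18×(T − 43.7) = 5601.2(T − 43.7)
  copper cup: 363×0.385×(T − 43.7) = 139.75(T − 43.7)
5822.9 T = 44296 + 8192.8 + 250880 = 303369
T ≈ 52.10 °C (< 100 °C, so full condensation is consistent).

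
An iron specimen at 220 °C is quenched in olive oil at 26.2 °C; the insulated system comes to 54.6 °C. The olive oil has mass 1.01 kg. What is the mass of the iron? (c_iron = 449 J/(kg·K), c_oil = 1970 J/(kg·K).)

m ≈ 0.761 kg

Taking heat into each body as positive, Σ m c ΔT = 0:
m·449·(54.6 − 220) + 1.01·1970·(54.6 − 26.2) = 0
-74265 m = -56507
m = -56507/-74265 ≈ 0.7609 kg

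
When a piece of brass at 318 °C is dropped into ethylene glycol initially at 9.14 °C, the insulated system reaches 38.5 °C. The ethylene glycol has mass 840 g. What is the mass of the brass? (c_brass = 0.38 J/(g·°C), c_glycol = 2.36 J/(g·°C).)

m ≈ 548 g

Heat gained plus heat lost sum to zero:
m·0.38·(38.5 − 318) + 840·2.36·(38.5 − 9.14) = 0
-106.21 m = -58203
m = -58203/-106.21 ≈ 548 g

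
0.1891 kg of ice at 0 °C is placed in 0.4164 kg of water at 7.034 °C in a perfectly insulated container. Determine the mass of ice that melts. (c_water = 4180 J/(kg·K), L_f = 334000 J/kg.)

Heat available from the water dropping to 0 °C: 0.4164×4180×7.034 = 12243 J.
To melt every bit of ice: 0.1891×334000 = 63159 J.
That's not enough to melt it all — equilibrium is at 0 °C with ice remaining.
m_melt = 12243 / L_f = 0.03666 kg.

m_melted ≈ 0.0367 kg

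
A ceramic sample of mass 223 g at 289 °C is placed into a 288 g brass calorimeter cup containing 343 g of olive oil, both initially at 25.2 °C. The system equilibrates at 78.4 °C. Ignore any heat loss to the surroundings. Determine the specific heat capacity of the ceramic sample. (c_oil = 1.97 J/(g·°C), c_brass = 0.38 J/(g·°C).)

c ≈ 0.889 J/(g·°C)

Taking heat into each body as positive, Σ m c ΔT = 0:
223×c×(78.4 − 289) + 343×1.97×(78.4 − 25.2) + 288×0.38×(78.4 − 25.2) = 0
-46964 c = -41770
c = -41770/-46964 ≈ 0.8894 J/(g·°C)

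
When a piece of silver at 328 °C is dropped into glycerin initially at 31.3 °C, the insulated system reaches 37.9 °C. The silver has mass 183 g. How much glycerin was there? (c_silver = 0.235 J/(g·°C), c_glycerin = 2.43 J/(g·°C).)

m ≈ 778 g

Net heat exchanged in the isolated system is zero:
183×0.235×(37.9 − 328) + m×2.43×(37.9 − 31.3) = 0
16.04 m = 12476
m = 12476/16.04 ≈ 777.9 g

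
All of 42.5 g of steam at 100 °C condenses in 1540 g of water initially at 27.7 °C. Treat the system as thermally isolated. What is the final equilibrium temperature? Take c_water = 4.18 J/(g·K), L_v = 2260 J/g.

T_f ≈ 44.2 °C

Heat gained plus heat lost sum to zero:
steam→water at 100 °C releases m L_v = 42.5·2260 = 96050
  condensed water 100 °C→T: 177.65(T − 100)
  original water: 6437.2(T − 27.7)
6614.8 T = 96050 + 17765 + 178310 = 292125
T ≈ 44.16 °C, under the boiling point, so the assumption holds.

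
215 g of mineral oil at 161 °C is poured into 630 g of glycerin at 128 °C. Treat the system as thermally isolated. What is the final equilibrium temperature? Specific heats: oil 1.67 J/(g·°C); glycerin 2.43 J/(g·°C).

T_f ≈ 134.3 °C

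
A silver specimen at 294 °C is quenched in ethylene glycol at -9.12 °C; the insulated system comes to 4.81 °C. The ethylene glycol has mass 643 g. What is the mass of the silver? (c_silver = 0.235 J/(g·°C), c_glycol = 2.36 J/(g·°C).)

m ≈ 311 g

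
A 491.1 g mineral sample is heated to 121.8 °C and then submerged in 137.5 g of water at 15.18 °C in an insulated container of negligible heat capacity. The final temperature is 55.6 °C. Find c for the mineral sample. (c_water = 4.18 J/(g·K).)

Taking heat into each body as positive, Σ m c ΔT = 0:
491.1×c×(55.6 − 121.8) + 137.5×4.18×(55.6 − 15.18) = 0
-32511 c = -23231
c = -23231/-32511 ≈ 0.7146 J/(g·K)

c ≈ 0.715 J/(g·K)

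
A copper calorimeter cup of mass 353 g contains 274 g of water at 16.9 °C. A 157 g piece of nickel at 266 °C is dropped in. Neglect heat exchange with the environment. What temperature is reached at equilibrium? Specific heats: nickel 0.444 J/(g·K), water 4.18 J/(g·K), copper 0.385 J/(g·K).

T_f ≈ 29.8 °C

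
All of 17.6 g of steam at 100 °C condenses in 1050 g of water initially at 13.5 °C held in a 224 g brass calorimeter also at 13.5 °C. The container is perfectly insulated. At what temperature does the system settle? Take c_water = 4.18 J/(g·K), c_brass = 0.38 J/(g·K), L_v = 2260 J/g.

T_f ≈ 23.6 °C

Energy balance with sensible and latent terms:
latent heat released on condensation: 17.6·2260 = 39776
  condensed water 100 °C→T: 73.57(T − 100)
  original water: 4389(T − 13.5)
  cup: 85.12(T − 13.5)
4547.7 T = 39776 + 7356.8 + 60401 = 107533
T ≈ 23.65 °C, under the boiling point, so the assumption holds.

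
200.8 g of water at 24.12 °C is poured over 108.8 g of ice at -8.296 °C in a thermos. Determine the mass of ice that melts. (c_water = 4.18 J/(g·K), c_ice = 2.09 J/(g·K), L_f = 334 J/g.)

Heat available from the water dropping to 0 °C: 200.8×4.18×24.12 = 20245 J.
Of that, 108.8×2.09×8.296 = 1886.4 J goes to bring the ice to 0 °C, leaving 18359 J.
To melt every bit of ice: 108.8×334 = 36339 J.
That's not enough to melt it all — equilibrium is at 0 °C with ice remaining.
Mass melted = 18359/334 ≈ 54.97 g.

m_melted ≈ 55 g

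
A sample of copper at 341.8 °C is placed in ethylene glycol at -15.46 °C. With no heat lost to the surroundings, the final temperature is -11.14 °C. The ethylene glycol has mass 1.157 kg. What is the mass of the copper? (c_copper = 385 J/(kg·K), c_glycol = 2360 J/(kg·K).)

Let T be the final temperature. ΣQ_i = 0:
m·385·(-11.14 − 341.8) + 1.157·2360·(-11.14 − (-15.46)) = 0
-135882 m = -11796
m = -11796/-135882 ≈ 0.08681 kg

m ≈ 0.0868 kg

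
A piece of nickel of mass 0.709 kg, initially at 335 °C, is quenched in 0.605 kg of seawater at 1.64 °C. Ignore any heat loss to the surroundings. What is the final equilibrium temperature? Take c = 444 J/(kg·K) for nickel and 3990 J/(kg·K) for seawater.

T_f ≈ 40.1 °C

Let T be the final temperature. ΣQ_i = 0:
0.709·444·(T − 335) + 0.605·3990·(T − 1.64) = 0
314.8(T − 335) + 2413.9(T − 1.64) = 0
2728.7 T = 109416
T ≈ 40.10 °C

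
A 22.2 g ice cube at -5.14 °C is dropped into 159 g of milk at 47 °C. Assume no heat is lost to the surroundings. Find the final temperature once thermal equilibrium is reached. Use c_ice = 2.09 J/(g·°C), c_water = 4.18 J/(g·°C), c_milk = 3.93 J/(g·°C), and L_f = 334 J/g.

Setting the total heat transfer to zero:
warm ice to 0 °C: 22.2·2.09·(0 − (-5.14)) = 238.49; melt ice: 22.2·334 = 7414.8; warm the meltwater: 92.8 T; milk: 624.87(T − 47)
717.67 T = 29369 − 7653.3 = 21716
T ≈ 30.26 °C. Since T > 0 °C, the all-ice-melts assumption holds.

T_f ≈ 30.3 °C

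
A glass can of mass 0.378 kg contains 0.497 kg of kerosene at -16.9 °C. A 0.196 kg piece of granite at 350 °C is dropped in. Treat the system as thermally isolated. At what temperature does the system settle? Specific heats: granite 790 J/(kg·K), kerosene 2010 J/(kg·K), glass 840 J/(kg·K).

T_f ≈ 21.7 °C

Conservation of energy gives ΣQ = 0:
0.196*790*(T − 350) + 0.497*2010*(T − (-16.9)) + 0.378*840*(T − (-16.9)) = 0
154.84(T − 350) + 998.97(T − (-16.9)) + 317.52(T − (-16.9)) = 0
(154.84 + 998.97 + 317.52) T = 154.84*350 + 998.97*(-16.9) + 317.52*(-16.9)
T ≈ 21.71 °C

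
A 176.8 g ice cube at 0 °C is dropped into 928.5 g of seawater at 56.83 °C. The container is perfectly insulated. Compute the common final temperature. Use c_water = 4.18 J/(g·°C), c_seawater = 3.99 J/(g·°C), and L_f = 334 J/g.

T_f ≈ 34.1 °C

Setting the total heat transfer to zero:
fusion: m_ice L_f = 176.8×334 = 59051; warm the meltwater: 739.02 T; seawater cools: 928.5×3.99×(T − 56.83) = 3704.7(T − 56.83)
4443.7 T = 210539 − 59051 = 151488
T ≈ 34.09 °C. Since T > 0 °C, the all-ice-melts assumption holds.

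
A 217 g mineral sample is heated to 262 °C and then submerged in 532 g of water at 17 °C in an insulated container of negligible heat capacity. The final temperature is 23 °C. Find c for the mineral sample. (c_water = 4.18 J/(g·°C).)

c ≈ 0.257 J/(g·°C)

Heat lost by the mineral sample = heat gained by the water:
217·c·(262 − 23) = 532·4.18·(23 − 17)
51863 c = 13343  ⇒  c ≈ 0.2573 J/(g·°C)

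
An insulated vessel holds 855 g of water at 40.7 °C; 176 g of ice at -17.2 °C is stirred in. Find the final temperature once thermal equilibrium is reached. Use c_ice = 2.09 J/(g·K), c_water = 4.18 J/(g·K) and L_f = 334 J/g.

Sum of m c ΔT and latent-heat terms is zero:
warm ice to 0 °C: 176×2.09×(0 − (-17.2)) = 6326.8; melt ice: 176×334 = 58784; meltwater 0→T: 176×4.18×T = 735.68 T; water cools: 855×4.18×(T − 40.7) = 3573.9(T − 40.7)
4309.6 T = 145458 − 65111 = 80347
T ≈ 18.64 °C. Since T > 0 °C, the all-ice-melts assumption holds.

T_f ≈ 18.6 °C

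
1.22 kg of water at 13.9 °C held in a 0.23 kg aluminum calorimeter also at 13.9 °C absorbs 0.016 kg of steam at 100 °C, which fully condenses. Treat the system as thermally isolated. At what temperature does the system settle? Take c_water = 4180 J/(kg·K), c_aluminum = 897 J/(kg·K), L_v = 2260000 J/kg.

T_f ≈ 21.7 °C

Energy balance with sensible and latent terms:
condense steam: −0.016×2260000 = −36160; condensed water 100 °C→T: 66.88(T − 100); original water: 5099.6(T − 13.9); aluminum cup: 0.23×897×(T − 13.9) = 206.31(T − 13.9)
5372.8 T = 36160 + 6688 + 73752 = 116600
T ≈ 21.70 °C, under the boiling point, so the assumption holds.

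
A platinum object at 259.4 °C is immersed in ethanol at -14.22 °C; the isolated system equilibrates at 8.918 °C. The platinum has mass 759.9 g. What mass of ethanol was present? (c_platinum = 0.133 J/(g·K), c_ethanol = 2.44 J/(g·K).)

m ≈ 448 g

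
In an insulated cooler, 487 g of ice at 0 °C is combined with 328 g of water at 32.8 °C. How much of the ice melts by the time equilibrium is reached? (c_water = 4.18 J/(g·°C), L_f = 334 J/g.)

m_melted ≈ 135 g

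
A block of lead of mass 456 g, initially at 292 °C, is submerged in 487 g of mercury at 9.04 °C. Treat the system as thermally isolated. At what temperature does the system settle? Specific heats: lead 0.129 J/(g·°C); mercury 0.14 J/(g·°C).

T_f = Σ m_i c_i T_i / Σ m_i c_i:
T_f = (58.82·292 + 68.18·9.04) / (58.82 + 68.18)
    = 17793 / 127 ≈ 140.10 °C

T_f ≈ 140.1 °C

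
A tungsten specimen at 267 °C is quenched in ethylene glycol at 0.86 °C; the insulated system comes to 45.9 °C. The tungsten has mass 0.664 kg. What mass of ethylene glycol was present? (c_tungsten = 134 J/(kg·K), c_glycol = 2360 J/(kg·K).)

Net heat exchanged in the isolated system is zero:
0.664·134·(45.9 − 267) + m·2360·(45.9 − 0.86) = 0
106294 m = 19673
m = 19673/106294 ≈ 0.1851 kg

m ≈ 0.185 kg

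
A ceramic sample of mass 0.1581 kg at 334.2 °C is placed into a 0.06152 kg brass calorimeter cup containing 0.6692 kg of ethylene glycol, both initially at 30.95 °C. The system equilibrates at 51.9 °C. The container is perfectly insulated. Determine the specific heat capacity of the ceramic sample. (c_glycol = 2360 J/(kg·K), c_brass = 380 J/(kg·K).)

c ≈ 752 J/(kg·K)

Net heat exchanged in the isolated system is zero:
0.1581·c·(51.9 − 334.2) + 0.6692·2360·(51.9 − 30.95) + 0.06152·380·(51.9 − 30.95) = 0
-44.63 c = -33576
c = -33576/-44.63 ≈ 752.3 J/(kg·K)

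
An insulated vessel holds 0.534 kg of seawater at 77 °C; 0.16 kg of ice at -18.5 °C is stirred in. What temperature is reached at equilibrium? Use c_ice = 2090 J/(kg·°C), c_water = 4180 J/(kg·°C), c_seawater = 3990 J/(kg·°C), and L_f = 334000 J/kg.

T_f ≈ 37.3 °C

Net heat exchanged in the isolated system is zero:
ice -18.5→0 °C: 0.16·2090·18.5 = 6186.4
  melt ice: 0.16·334000 = 53440
  warm the meltwater: 668.8 T
  seawater: 2130.7(T − 77)
2799.5 T = 164061 − 59626 = 104434
T ≈ 37.31 °C (positive, so assuming full melt was valid).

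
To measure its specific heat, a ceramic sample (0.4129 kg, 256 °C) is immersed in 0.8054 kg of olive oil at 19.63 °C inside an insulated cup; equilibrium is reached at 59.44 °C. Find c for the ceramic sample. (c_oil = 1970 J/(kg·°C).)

c ≈ 778 J/(kg·°C)

Setting the total heat transfer to zero:
0.4129×c×(59.44 − 256) + 0.8054×1970×(59.44 − 19.63) = 0
-81.16 c = -63164
c = -63164/-81.16 ≈ 778.3 J/(kg·°C)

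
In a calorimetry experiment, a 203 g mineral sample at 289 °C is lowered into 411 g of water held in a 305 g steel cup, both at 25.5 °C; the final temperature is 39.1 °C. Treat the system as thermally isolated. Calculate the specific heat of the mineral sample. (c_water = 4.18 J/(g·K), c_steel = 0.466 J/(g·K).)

Conservation of energy gives ΣQ = 0:
203×c×(39.1 − 289) + 411×4.18×(39.1 − 25.5) + 305×0.466×(39.1 − 25.5) = 0
-50730 c = -25297
c = -25297/-50730 ≈ 0.4987 J/(g·K)

c ≈ 0.499 J/(g·K)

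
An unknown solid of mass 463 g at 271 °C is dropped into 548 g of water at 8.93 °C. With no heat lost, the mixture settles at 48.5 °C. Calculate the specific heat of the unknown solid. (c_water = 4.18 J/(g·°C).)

c ≈ 0.88 J/(g·°C)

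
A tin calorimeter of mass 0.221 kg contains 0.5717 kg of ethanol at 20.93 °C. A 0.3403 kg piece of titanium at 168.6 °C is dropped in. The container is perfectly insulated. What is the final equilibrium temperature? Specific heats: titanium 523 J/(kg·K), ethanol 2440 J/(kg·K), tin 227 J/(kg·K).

T_f ≈ 37.1 °C

Conservation of energy gives ΣQ = 0:
0.3403×523×(T − 168.6) + 0.5717×2440×(T − 20.93) + 0.221×227×(T − 20.93) = 0
177.98(T − 168.6) + 1394.9(T − 20.93) + 50.17(T − 20.93) = 0
1623.1 T = 60253
T = 60253 / 1623.1 = 37.1 °C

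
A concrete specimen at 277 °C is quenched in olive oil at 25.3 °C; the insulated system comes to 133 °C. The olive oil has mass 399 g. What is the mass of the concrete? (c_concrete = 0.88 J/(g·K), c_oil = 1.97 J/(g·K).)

m ≈ 668 g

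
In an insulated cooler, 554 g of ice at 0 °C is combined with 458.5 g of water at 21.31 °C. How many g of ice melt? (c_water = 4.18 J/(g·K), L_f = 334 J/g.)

m_melted ≈ 122 g

Cooling the water to 0 °C releases 458.5·4.18·21.31 = 40841 J.
To melt every bit of ice: 554·334 = 185036 J.
That's not enough to melt it all — equilibrium is at 0 °C with ice remaining.
m_melted·334 = 40841  ⇒  m_melted ≈ 122.3 g.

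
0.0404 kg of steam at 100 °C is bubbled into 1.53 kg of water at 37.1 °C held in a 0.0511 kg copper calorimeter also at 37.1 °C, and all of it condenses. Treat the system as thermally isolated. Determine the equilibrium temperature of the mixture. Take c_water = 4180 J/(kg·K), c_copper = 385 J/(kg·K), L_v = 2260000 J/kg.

T_f ≈ 52.6 °C

Energy balance with sensible and latent terms:
latent heat released on condensation: 0.0404·2260000 = 91304; condensate cools 100→T: 0.0404·4180·(T − 100) = 168.87(T − 100); original water: 6395.4(T − 37.1); copper cup: 0.0511·385·(T − 37.1) = 19.67(T − 37.1)
6583.9 T = 91304 + 16887 + 237999 = 346190
T ≈ 52.58 °C (< 100 °C, so full condensation is consistent).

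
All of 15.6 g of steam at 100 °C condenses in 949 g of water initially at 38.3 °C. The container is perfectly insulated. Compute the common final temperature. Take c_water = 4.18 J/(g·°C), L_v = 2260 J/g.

T_f ≈ 48.0 °C

Let T be the final temperature. ΣQ_i = 0:
condense steam: −15.6×2260 = −35256
  condensed water 100 °C→T: 65.21(T − 100)
  water warms: 949×4.18×(T − 38.3) = 3966.8(T − 38.3)
4032 T = 35256 + 6520.8 + 151929 = 193706
T ≈ 48.04 °C (< 100 °C, so full condensation is consistent).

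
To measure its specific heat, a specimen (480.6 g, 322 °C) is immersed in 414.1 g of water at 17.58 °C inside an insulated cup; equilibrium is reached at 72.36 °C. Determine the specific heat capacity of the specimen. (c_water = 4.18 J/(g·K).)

c ≈ 0.79 J/(g·K)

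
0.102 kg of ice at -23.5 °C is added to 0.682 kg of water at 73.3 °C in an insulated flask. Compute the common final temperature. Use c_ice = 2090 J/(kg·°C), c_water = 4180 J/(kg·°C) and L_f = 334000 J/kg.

T_f ≈ 51.8 °C

Net heat exchanged in the isolated system is zero:
ice -23.5→0 °C: 0.102·2090·23.5 = 5009.7
  fusion: m_ice L_f = 0.102·334000 = 34068
  meltwater 0→T: 0.102·4180·T = 426.36 T
  water: 2850.8(T − 73.3)
3277.1 T = 208961 − 39078 = 169883
T ≈ 51.84 °C. Since T > 0 °C, the all-ice-melts assumption holds.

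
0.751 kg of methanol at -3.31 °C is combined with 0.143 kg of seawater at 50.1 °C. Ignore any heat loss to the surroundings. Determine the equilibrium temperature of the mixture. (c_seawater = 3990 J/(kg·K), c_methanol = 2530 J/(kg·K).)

|Q_seawater| = |Q_methanol|:
0.143×3990×(50.1 − T) = 0.751×2530×(T − (-3.31))
570.57(50.1 − T) = 1900(T − (-3.31))
2470.6 T = 22296  ⇒  T ≈ 9.02 °C

T_f ≈ 9.0 °C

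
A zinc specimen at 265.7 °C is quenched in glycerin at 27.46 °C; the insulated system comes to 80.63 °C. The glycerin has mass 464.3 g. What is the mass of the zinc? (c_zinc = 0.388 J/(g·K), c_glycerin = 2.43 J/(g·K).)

Conservation of energy gives ΣQ = 0:
m×0.388×(80.63 − 265.7) + 464.3×2.43×(80.63 − 27.46) = 0
-71.81 m = -59989
m = -59989/-71.81 ≈ 835.4 g

m ≈ 835 g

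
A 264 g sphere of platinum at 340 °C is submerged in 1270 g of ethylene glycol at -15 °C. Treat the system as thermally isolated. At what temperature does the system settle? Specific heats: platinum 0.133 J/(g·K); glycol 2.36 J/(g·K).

T_f ≈ -10.9 °C

Conservation of energy gives ΣQ = 0:
264*0.133*(T − 340) + 1270*2.36*(T − (-15)) = 0
35.11(T − 340) + 2997.2(T − (-15)) = 0
3032.3 T = -33020
T ≈ -10.89 °C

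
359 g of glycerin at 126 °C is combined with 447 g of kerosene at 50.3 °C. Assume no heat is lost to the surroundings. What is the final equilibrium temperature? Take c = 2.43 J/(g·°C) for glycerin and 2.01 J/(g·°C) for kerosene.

T_f ≈ 87.6 °C

Net heat exchanged in the isolated system is zero:
359*2.43*(T − 126) + 447*2.01*(T − 50.3) = 0
872.37(T − 126) + 898.47(T − 50.3) = 0
(872.37 + 898.47) T = 872.37*126 + 898.47*50.3
T = 155112 / 1770.8 = 87.6 °C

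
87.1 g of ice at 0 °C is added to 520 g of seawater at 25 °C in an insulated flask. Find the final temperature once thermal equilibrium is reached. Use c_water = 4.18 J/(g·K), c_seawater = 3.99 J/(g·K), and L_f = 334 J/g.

Energy conservation, ΣQ = 0:
melt ice: 87.1×334 = 29091
  meltwater 0→T: 87.1×4.18×T = 364.08 T
  seawater: 2074.8(T − 25)
2438.9 T = 51870 − 29091 = 22779
T ≈ 9.34 °C (positive, so assuming full melt was valid).

T_f ≈ 9.3 °C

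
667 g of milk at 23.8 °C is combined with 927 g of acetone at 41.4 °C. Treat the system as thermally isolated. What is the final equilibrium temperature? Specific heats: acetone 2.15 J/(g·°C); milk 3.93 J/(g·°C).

T_f ≈ 31.4 °C

Net heat exchanged in the isolated system is zero:
927×2.15×(T − 41.4) + 667×3.93×(T − 23.8) = 0
1993(T − 41.4) + 2621.3(T − 23.8) = 0
(1993 + 2621.3) T = 1993×41.4 + 2621.3×23.8
T ≈ 31.40 °C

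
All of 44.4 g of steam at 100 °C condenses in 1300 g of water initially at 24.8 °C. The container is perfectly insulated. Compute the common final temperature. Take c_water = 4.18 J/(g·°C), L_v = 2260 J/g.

Conservation of energy gives ΣQ = 0:
condense steam: −44.4×2260 = −100344
  condensed water 100 °C→T: 185.59(T − 100)
  original water: 5434(T − 24.8)
5619.6 T = 100344 + 18559 + 134763 = 253666
T ≈ 45.14 °C, under the boiling point, so the assumption holds.

T_f ≈ 45.1 °C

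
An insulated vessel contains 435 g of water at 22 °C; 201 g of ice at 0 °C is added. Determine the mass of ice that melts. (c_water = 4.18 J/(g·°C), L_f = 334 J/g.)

Cooling the water to 0 °C releases 435×4.18×22 = 40003 J.
To melt every bit of ice: 201×334 = 67134 J.
Since 40003 < 67134 J, not all the ice melts; equilibrium is at 0 °C.
m_melt = 40003 / L_f = 119.8 g.

m_melted ≈ 120 g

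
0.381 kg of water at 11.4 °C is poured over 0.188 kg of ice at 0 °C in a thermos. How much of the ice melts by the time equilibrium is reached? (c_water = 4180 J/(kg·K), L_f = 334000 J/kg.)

m_melted ≈ 0.0544 kg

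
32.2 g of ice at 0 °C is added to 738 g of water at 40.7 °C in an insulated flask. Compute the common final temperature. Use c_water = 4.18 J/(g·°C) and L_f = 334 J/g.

Taking heat into each body as positive, Σ m c ΔT = 0:
fusion: m_ice L_f = 32.2·334 = 10755; meltwater 0→T: 32.2·4.18·T = 134.6 T; water: 3084.8(T − 40.7)
3219.4 T = 125553 − 10755 = 114798
T ≈ 35.66 °C. Since T > 0 °C, the all-ice-melts assumption holds.

T_f ≈ 35.7 °C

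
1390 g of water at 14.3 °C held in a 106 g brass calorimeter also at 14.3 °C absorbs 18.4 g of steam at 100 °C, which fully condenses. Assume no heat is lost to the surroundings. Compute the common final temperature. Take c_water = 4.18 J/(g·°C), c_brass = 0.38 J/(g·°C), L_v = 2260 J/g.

T_f ≈ 22.4 °C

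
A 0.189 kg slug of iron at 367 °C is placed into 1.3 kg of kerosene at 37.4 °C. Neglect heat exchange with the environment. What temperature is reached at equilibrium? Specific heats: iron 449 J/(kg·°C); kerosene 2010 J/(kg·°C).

T_f ≈ 47.8 °C

Set heat shed by the hot body equal to heat absorbed by the cold body:
0.189*449*(367 − T) = 1.3*2010*(T − 37.4)
84.86(367 − T) = 2613(T − 37.4)
2697.9 T = 128870  ⇒  T ≈ 47.77 °C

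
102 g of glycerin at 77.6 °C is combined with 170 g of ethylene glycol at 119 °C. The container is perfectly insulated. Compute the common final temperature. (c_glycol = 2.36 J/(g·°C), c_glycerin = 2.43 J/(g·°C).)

T_f ≈ 103.2 °C

T_f = Σ m_i c_i T_i / Σ m_i c_i:
T_f = (401.2×119 + 247.86×77.6) / (401.2 + 247.86)
    = 66977 / 649.06 ≈ 103.19 °C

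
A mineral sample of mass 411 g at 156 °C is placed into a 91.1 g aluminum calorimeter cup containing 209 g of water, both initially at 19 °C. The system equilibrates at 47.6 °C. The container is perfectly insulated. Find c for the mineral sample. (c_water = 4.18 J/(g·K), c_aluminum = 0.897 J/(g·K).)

c ≈ 0.613 J/(g·K)

Heat gained plus heat lost sum to zero:
411×c×(47.6 − 156) + 209×4.18×(47.6 − 19) + 91.1×0.897×(47.6 − 19) = 0
-44552 c = -27323
c = -27323/-44552 ≈ 0.6133 J/(g·K)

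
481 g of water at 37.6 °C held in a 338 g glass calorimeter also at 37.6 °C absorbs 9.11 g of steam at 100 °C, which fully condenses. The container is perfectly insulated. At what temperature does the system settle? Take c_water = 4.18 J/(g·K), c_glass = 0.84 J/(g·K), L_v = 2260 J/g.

Setting the total heat transfer to zero:
condense steam: −9.11·2260 = −20589; condensate cools 100→T: 9.11·4.18·(T − 100) = 38.08(T − 100); water warms: 481·4.18·(T − 37.6) = 2010.6(T − 37.6); glass cup: 338·0.84·(T − 37.6) = 283.92(T − 37.6)
2332.6 T = 20589 + 3808 + 86273 = 110670
T ≈ 47.45 °C — below 100 °C, confirming all the steam condensed.

T_f ≈ 47.4 °C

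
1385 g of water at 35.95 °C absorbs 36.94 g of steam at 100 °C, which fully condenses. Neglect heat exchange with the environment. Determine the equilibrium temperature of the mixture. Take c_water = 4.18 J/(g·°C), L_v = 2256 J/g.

T_f ≈ 51.6 °C

Conservation of energy gives ΣQ = 0:
latent heat released on condensation: 36.94×2256 = 83337; condensate cools 100→T: 36.94×4.18×(T − 100) = 154.41(T − 100); water warms: 1385×4.18×(T − 35.95) = 5789.3(T − 35.95)
5943.7 T = 83337 + 15441 + 208125 = 306903
T ≈ 51.63 °C, under the boiling point, so the assumption holds.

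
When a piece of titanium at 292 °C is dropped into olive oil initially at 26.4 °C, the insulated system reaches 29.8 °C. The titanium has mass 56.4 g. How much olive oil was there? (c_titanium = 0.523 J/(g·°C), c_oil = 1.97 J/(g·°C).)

m ≈ 1150 g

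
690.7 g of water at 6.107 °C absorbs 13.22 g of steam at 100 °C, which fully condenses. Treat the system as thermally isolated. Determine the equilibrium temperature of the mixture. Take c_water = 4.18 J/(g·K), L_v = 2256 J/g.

T_f ≈ 18.0 °C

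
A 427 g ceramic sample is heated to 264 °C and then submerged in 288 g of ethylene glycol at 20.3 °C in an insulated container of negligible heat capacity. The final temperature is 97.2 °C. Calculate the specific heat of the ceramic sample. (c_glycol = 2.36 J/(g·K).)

c ≈ 0.734 J/(g·K)

m_s c (T_s − T_f) = m_glycol c_glycol (T_f − T_0):
427·c·(264 − 97.2) = 288·2.36·(97.2 − 20.3)
71224 c = 52267  ⇒  c ≈ 0.7338 J/(g·K)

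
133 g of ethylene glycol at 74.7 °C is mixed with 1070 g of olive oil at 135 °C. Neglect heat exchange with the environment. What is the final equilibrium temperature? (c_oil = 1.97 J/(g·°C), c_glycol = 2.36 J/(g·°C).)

T_f ≈ 127.2 °C

Heat lost by the oil equals heat gained by the glycol:
1070×1.97×(135 − T) = 133×2.36×(T − 74.7)
2107.9(135 − T) = 313.88(T − 74.7)
2421.8 T = 308013  ⇒  T ≈ 127.18 °C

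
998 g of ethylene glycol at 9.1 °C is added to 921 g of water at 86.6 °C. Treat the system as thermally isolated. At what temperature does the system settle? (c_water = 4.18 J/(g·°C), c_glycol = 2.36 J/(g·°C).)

Set heat shed by the hot body equal to heat absorbed by the cold body:
921×4.18×(86.6 − T) = 998×2.36×(T − 9.1)
3849.8(86.6 − T) = 2355.3(T − 9.1)
6205.1 T = 354824  ⇒  T ≈ 57.18 °C

T_f ≈ 57.2 °C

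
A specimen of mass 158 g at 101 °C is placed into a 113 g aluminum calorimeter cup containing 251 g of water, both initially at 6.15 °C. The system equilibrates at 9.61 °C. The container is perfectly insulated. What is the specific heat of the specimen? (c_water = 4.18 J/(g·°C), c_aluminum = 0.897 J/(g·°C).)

Energy conservation, ΣQ = 0:
158·c·(9.61 − 101) + 251·4.18·(9.61 − 6.15) + 113·0.897·(9.61 − 6.15) = 0
-14440 c = -3980.9
c = -3980.9/-14440 ≈ 0.2757 J/(g·°C)

c ≈ 0.276 J/(g·°C)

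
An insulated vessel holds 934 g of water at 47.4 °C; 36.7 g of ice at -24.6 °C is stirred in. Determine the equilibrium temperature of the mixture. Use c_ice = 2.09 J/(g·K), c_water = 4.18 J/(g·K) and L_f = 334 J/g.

Net heat exchanged in the isolated system is zero:
warm ice to 0 °C: 36.7·2.09·(0 − (-24.6)) = 1886.9; latent heat to melt: 36.7·334 = 12258; warm the meltwater: 153.41 T; water cools: 934·4.18·(T − 47.4) = 3904.1(T − 47.4)
4057.5 T = 185055 − 14145 = 170911
T ≈ 42.12 °C — above 0 °C, consistent with complete melting.

T_f ≈ 42.1 °C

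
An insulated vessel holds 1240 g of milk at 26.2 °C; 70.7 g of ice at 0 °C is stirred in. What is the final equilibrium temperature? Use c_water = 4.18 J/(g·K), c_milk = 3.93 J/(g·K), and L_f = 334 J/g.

Heat gained plus heat lost sum to zero:
melt ice: 70.7×334 = 23614; meltwater 0→T: 70.7×4.18×T = 295.53 T; milk cools: 1240×3.93×(T − 26.2) = 4873.2(T − 26.2)
5168.7 T = 127678 − 23614 = 104064
T ≈ 20.13 °C — above 0 °C, consistent with complete melting.

T_f ≈ 20.1 °C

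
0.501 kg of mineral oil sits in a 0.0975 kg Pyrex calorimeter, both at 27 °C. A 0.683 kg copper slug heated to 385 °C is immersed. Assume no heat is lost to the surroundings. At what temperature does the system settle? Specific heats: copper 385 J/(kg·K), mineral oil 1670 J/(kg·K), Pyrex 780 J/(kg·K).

T_f = Σ m_i c_i T_i / Σ m_i c_i:
T_f = (262.96·385 + 836.67·27 + 76.05·27) / (262.96 + 836.67 + 76.05)
    = 125881 / 1175.7 ≈ 107.07 °C

T_f ≈ 107.1 °C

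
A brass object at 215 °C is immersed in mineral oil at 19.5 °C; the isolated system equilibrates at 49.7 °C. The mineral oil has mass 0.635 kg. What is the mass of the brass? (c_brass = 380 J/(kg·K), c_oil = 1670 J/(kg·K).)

Heat gained plus heat lost sum to zero:
m×380×(49.7 − 215) + 0.635×1670×(49.7 − 19.5) = 0
-62814 m = -32026
m = -32026/-62814 ≈ 0.5098 kg

m ≈ 0.51 kg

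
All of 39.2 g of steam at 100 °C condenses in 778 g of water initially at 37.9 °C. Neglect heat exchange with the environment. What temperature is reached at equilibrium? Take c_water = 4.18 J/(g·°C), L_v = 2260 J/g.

Sum of m c ΔT and latent-heat terms is zero:
latent heat released on condensation: 39.2×2260 = 88592; condensed water 100 °C→T: 163.86(T − 100); original water: 3252(T − 37.9)
3415.9 T = 88592 + 16386 + 123252 = 228230
T ≈ 66.81 °C — below 100 °C, confirming all the steam condensed.

T_f ≈ 66.8 °C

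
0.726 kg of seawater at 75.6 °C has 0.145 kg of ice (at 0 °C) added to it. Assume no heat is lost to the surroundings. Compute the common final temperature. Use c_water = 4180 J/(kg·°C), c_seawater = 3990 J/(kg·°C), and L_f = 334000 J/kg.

Energy conservation, ΣQ = 0:
fusion: m_ice L_f = 0.145·334000 = 48430
  meltwater 0→T: 0.145·4180·T = 606.1 T
  seawater: 2896.7(T − 75.6)
3502.8 T = 218994 − 48430 = 170564
T ≈ 48.69 °C — above 0 °C, consistent with complete melting.

T_f ≈ 48.7 °C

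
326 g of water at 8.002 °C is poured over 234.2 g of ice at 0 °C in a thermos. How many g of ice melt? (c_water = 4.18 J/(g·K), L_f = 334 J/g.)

m_melted ≈ 32.6 g

Heat available from the water dropping to 0 °C: 326·4.18·8.002 = 10904 J.
Fully melting the ice requires m_ice L_f = 234.2·334 = 78223 J.
That's not enough to melt it all — equilibrium is at 0 °C with ice remaining.
m_melted·334 = 10904  ⇒  m_melted ≈ 32.65 g.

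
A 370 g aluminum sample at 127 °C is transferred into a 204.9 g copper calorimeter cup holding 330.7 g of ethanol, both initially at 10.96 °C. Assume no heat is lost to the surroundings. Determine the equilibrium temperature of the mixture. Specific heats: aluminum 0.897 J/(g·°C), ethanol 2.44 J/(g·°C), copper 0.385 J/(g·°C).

Setting the total heat transfer to zero:
370×0.897×(T − 127) + 330.7×2.44×(T − 10.96) + 204.9×0.385×(T − 10.96) = 0
1217.7 T = 51858
T = 51858/1217.7 ≈ 42.59 °C

T_f ≈ 42.6 °C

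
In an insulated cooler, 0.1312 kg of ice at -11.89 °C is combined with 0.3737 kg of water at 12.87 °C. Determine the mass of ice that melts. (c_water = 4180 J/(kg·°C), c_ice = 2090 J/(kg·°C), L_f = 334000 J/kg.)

Heat available from the water dropping to 0 °C: 0.3737·4180·12.87 = 20104 J.
Of that, 0.1312·2090·11.89 = 3260.3 J goes to bring the ice to 0 °C, leaving 16843 J.
To melt every bit of ice: 0.1312·334000 = 43821 J.
16843 J < 43821 J, so only part of the ice melts and the system sits at 0 °C.
m_melted·334000 = 16843  ⇒  m_melted ≈ 0.05043 kg.

m_melted ≈ 0.0504 kg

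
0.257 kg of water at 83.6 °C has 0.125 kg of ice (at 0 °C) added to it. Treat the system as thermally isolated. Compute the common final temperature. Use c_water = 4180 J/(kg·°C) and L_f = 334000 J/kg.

Conservation of energy gives ΣQ = 0:
fusion: m_ice L_f = 0.125×334000 = 41750
  warm the meltwater: 522.5 T
  water cools: 0.257×4180×(T − 83.6) = 1074.3(T − 83.6)
1596.8 T = 89808 − 41750 = 48058
T ≈ 30.10 °C — above 0 °C, consistent with complete melting.

T_f ≈ 30.1 °C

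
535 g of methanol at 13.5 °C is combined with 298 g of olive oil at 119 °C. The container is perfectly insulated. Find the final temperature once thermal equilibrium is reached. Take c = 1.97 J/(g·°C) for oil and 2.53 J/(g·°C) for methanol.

Heat gained plus heat lost sum to zero:
298×1.97×(T − 119) + 535×2.53×(T − 13.5) = 0
(587.06 + 1353.5) T = 587.06×119 + 1353.5×13.5
T ≈ 45.42 °C

T_f ≈ 45.4 °C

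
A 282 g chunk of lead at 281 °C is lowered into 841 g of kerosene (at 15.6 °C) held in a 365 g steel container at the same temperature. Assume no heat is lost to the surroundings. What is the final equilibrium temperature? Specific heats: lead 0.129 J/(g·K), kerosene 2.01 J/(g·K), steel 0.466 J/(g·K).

T_f ≈ 20.7 °C

Heat gained plus heat lost sum to zero:
282*0.129*(T − 281) + 841*2.01*(T − 15.6) + 365*0.466*(T − 15.6) = 0
36.38(T − 281) + 1690.4(T − 15.6) + 170.09(T − 15.6) = 0
1896.9 T = 39246
T = 39246 / 1896.9 = 20.7 °C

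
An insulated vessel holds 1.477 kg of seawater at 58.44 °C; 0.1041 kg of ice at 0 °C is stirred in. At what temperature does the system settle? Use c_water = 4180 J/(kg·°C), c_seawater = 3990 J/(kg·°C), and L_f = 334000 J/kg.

T_f ≈ 48.9 °C

Let T be the final temperature. ΣQ_i = 0:
melt ice: 0.1041×334000 = 34769; meltwater 0→T: 0.1041×4180×T = 435.14 T; seawater: 5893.2(T − 58.44)
6328.4 T = 344400 − 34769 = 309631
T ≈ 48.93 °C. Since T > 0 °C, the all-ice-melts assumption holds.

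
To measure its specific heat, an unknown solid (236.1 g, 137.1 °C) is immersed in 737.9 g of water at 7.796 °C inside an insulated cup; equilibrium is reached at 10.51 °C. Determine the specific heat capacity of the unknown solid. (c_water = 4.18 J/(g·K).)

c ≈ 0.28 J/(g·K)

Heat lost by the unknown solid = heat gained by the water:
236.1·c·(137.1 − 10.51) = 737.9·4.18·(10.51 − 7.796)
29888 c = 8371.1  ⇒  c ≈ 0.2801 J/(g·K)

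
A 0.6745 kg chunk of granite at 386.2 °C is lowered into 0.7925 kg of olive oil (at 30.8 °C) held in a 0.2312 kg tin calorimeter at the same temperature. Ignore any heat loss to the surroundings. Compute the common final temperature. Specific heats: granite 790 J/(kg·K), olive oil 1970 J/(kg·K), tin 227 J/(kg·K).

T_f ≈ 119.0 °C

Conservation of energy gives ΣQ = 0:
0.6745×790×(T − 386.2) + 0.7925×1970×(T − 30.8) + 0.2312×227×(T − 30.8) = 0
532.86(T − 386.2) + 1561.2(T − 30.8) + 52.48(T − 30.8) = 0
(532.86 + 1561.2 + 52.48) T = 532.86×386.2 + 1561.2×30.8 + 52.48×30.8
T = 255491 / 2146.6 = 119 °C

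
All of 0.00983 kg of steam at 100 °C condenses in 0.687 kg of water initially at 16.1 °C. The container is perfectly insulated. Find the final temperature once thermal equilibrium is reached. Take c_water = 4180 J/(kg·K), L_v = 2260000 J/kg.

T_f ≈ 24.9 °C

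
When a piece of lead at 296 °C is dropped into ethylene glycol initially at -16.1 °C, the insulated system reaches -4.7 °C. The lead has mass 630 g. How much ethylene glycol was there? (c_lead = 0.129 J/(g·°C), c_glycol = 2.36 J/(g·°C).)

m ≈ 908 g

Conservation of energy gives ΣQ = 0:
630·0.129·(-4.7 − 296) + m·2.36·(-4.7 − (-16.1)) = 0
26.9 m = 24438
m = 24438/26.9 ≈ 908.3 g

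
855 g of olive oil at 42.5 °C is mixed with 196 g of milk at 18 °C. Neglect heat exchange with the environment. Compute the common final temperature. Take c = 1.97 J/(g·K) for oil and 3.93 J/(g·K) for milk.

T_f ≈ 34.8 °C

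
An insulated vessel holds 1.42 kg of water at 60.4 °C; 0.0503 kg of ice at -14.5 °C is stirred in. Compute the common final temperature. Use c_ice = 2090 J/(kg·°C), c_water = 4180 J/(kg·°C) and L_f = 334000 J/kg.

Energy conservation, ΣQ = 0:
warm ice to 0 °C: 0.0503·2090·(0 − (-14.5)) = 1524.3
  melt ice: 0.0503·334000 = 16800
  warm the meltwater: 210.25 T
  water: 5935.6(T − 60.4)
6145.9 T = 358510 − 18325 = 340186
T ≈ 55.35 °C. Since T > 0 °C, the all-ice-melts assumption holds.

T_f ≈ 55.4 °C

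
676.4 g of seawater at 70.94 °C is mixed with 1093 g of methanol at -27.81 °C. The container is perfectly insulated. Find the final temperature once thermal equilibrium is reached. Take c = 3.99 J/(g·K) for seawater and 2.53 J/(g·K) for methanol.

T_f ≈ 21.0 °C

Energy conservation, ΣQ = 0:
676.4*3.99*(T − 70.94) + 1093*2.53*(T − (-27.81)) = 0
2698.8(T − 70.94) + 2765.3(T − (-27.81)) = 0
(2698.8 + 2765.3) T = 2698.8*70.94 + 2765.3*(-27.81)
T = 114553/5464.1 ≈ 20.96 °C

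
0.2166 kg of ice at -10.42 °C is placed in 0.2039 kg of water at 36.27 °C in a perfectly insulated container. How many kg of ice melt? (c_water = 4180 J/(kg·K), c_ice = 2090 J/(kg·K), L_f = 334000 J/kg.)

m_melted ≈ 0.0784 kg

Water can give up m c ΔT = 0.2039·4180·36.27 = 30913 J before reaching 0 °C.
Warming the ice to 0 °C takes 0.2166·2090·10.42 = 4717.1 J, leaving 26196 J for melting.
Fully melting the ice requires m_ice L_f = 0.2166·334000 = 72344 J.
Since 26196 < 72344 J, not all the ice melts; equilibrium is at 0 °C.
m_melted·334000 = 26196  ⇒  m_melted ≈ 0.07843 kg.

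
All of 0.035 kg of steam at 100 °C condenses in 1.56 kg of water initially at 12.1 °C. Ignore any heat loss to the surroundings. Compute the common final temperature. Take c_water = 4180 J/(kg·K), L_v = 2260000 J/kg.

Taking heat into each body as positive, Σ m c ΔT = 0:
condense steam: −0.035×2260000 = −79100
  condensed water 100 °C→T: 146.3(T − 100)
  original water: 6520.8(T − 12.1)
6667.1 T = 79100 + 14630 + 78902 = 172632
T ≈ 25.89 °C (< 100 °C, so full condensation is consistent).

T_f ≈ 25.9 °C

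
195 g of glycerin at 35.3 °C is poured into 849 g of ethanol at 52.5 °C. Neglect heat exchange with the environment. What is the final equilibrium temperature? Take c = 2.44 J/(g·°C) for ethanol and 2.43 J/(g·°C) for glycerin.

T_f ≈ 49.3 °C

Taking heat into each body as positive, Σ m c ΔT = 0:
849*2.44*(T − 52.5) + 195*2.43*(T − 35.3) = 0
2071.6(T − 52.5) + 473.85(T − 35.3) = 0
(2071.6 + 473.85) T = 2071.6*52.5 + 473.85*35.3
T = 125484/2545.4 ≈ 49.30 °C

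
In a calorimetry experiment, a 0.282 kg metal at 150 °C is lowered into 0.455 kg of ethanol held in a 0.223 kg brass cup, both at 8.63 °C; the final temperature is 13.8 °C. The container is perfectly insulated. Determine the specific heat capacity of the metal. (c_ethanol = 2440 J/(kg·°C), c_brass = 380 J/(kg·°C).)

c ≈ 161 J/(kg·°C)

Energy conservation, ΣQ = 0:
0.282·c·(13.8 − 150) + 0.455·2440·(13.8 − 8.63) + 0.223·380·(13.8 − 8.63) = 0
-38.41 c = -6177.8
c = -6177.8/-38.41 ≈ 160.8 J/(kg·°C)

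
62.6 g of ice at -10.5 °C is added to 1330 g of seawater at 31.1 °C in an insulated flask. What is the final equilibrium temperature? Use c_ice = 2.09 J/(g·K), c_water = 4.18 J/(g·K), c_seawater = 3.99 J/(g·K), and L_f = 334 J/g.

T_f ≈ 25.6 °C

Setting the total heat transfer to zero:
warm ice to 0 °C: 62.6·2.09·(0 − (-10.5)) = 1373.8
  melt ice: 62.6·334 = 20908
  warm the meltwater: 261.67 T
  seawater: 5306.7(T − 31.1)
5568.4 T = 165038 − 22282 = 142756
T ≈ 25.64 °C. Since T > 0 °C, the all-ice-melts assumption holds.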